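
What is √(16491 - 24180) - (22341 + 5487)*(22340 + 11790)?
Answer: -949769640 + I*√7689 ≈ -9.4977e+8 + 87.687*I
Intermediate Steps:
√(16491 - 24180) - (22341 + 5487)*(22340 + 11790) = √(-7689) - 27828*34130 = I*√7689 - 1*949769640 = I*√7689 - 949769640 = -949769640 + I*√7689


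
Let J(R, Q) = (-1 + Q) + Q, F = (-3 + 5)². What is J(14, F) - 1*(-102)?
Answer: 109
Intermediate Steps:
F = 4 (F = 2² = 4)
J(R, Q) = -1 + 2*Q
J(14, F) - 1*(-102) = (-1 + 2*4) - 1*(-102) = (-1 + 8) + 102 = 7 + 102 = 109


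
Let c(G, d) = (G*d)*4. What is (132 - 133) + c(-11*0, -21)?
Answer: -1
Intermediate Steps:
c(G, d) = 4*G*d
(132 - 133) + c(-11*0, -21) = (132 - 133) + 4*(-11*0)*(-21) = -1 + 4*0*(-21) = -1 + 0 = -1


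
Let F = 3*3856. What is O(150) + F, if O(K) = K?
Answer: 11718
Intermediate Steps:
F = 11568
O(150) + F = 150 + 11568 = 11718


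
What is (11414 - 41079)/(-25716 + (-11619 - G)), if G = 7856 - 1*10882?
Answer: 29665/34309 ≈ 0.86464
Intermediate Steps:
G = -3026 (G = 7856 - 10882 = -3026)
(11414 - 41079)/(-25716 + (-11619 - G)) = (11414 - 41079)/(-25716 + (-11619 - 1*(-3026))) = -29665/(-25716 + (-11619 + 3026)) = -29665/(-25716 - 8593) = -29665/(-34309) = -29665*(-1/34309) = 29665/34309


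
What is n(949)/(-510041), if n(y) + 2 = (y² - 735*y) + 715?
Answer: -203799/510041 ≈ -0.39957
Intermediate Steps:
n(y) = 713 + y² - 735*y (n(y) = -2 + ((y² - 735*y) + 715) = -2 + (715 + y² - 735*y) = 713 + y² - 735*y)
n(949)/(-510041) = (713 + 949² - 735*949)/(-510041) = (713 + 900601 - 697515)*(-1/510041) = 203799*(-1/510041) = -203799/510041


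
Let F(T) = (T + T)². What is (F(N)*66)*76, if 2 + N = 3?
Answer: 20064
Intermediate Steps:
N = 1 (N = -2 + 3 = 1)
F(T) = 4*T² (F(T) = (2*T)² = 4*T²)
(F(N)*66)*76 = ((4*1²)*66)*76 = ((4*1)*66)*76 = (4*66)*76 = 264*76 = 20064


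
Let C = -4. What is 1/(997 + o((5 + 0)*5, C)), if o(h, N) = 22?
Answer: 1/1019 ≈ 0.00098135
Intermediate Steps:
1/(997 + o((5 + 0)*5, C)) = 1/(997 + 22) = 1/1019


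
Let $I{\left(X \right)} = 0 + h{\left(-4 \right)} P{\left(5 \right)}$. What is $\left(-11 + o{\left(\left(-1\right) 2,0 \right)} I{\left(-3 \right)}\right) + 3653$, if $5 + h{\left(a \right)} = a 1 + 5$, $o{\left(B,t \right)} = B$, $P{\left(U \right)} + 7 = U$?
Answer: $3626$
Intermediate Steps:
$P{\left(U \right)} = -7 + U$
$h{\left(a \right)} = a$ ($h{\left(a \right)} = -5 + \left(a 1 + 5\right) = -5 + \left(a + 5\right) = -5 + \left(5 + a\right) = a$)
$I{\left(X \right)} = 8$ ($I{\left(X \right)} = 0 - 4 \left(-7 + 5\right) = 0 - -8 = 0 + 8 = 8$)
$\left(-11 + o{\left(\left(-1\right) 2,0 \right)} I{\left(-3 \right)}\right) + 3653 = \left(-11 + \left(-1\right) 2 \cdot 8\right) + 3653 = \left(-11 - 16\right) + 3653 = -27 + 3653 = 3626$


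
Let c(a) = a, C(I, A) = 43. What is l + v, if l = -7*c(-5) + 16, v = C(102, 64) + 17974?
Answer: 18068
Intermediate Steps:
v = 18017 (v = 43 + 17974 = 18017)
l = 51 (l = -7*(-5) + 16 = 35 + 16 = 51)
l + v = 51 + 18017 = 18068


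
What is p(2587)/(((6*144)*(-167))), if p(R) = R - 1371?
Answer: -38/4509 ≈ -0.0084276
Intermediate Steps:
p(R) = -1371 + R
p(2587)/(((6*144)*(-167))) = (-1371 + 2587)/(((6*144)*(-167))) = 1216/((864*(-167))) = 1216/(-144288) = 1216*(-1/144288) = -38/4509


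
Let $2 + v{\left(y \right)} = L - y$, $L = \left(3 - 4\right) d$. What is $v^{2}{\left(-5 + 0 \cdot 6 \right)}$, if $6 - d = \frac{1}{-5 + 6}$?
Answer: $4$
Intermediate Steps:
$d = 5$ ($d = 6 - \frac{1}{-5 + 6} = 6 - 1^{-1} = 6 - 1 = 5$)
$L = -5$ ($L = \left(3 - 4\right) 5 = \left(-1\right) 5 = -5$)
$v{\left(y \right)} = -7 - y$ ($v{\left(y \right)} = -2 - \left(5 + y\right) = -7 - y$)
$v^{2}{\left(-5 + 0 \cdot 6 \right)} = \left(-7 - \left(-5 + 0 \cdot 6\right)\right)^{2} = \left(-7 - \left(-5 + 0\right)\right)^{2} = \left(-7 - -5\right)^{2} = \left(-7 + 5\right)^{2} = \left(-2\right)^{2} = 4$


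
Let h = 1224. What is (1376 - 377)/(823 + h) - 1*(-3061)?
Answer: 6266866/2047 ≈ 3061.5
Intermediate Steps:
(1376 - 377)/(823 + h) - 1*(-3061) = (1376 - 377)/(823 + 1224) - 1*(-3061) = 999/2047 + 3061 = 6266866/2047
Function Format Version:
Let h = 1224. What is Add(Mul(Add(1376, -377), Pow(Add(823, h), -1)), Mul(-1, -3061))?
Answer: Rational(6266866, 2047) ≈ 3061.5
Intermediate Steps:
Add(Mul(Add(1376, -377), Pow(Add(823, h), -1)), Mul(-1, -3061)) = Add(Mul(Add(1376, -377), Pow(Add(823, 1224), -1)), Mul(-1, -3061)) = Add(Mul(999, Pow(2047, -1)), 3061) = Add(Mul(999, Rational(1, 2047)), 3061) = Add(Rational(999, 2047), 3061) = Rational(6266866, 2047)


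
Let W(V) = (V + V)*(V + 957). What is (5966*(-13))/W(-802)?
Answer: 38779/124310 ≈ 0.31195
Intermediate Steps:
W(V) = 2*V*(957 + V) (W(V) = (2*V)*(957 + V) = 2*V*(957 + V))
(5966*(-13))/W(-802) = (5966*(-13))/((2*(-802)*(957 - 802))) = -77558/(2*(-802)*155) = -77558/(-248620) = -77558*(-1/248620) = 38779/124310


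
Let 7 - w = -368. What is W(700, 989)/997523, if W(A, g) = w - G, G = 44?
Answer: 331/997523 ≈ 0.00033182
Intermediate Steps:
w = 375 (w = 7 - 1*(-368) = 7 + 368 = 375)
W(A, g) = 331 (W(A, g) = 375 - 1*44 = 375 - 44 = 331)
W(700, 989)/997523 = 331/997523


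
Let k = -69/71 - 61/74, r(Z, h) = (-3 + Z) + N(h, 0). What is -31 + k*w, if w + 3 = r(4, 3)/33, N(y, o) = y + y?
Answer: -2253319/86691 ≈ -25.993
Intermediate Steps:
N(y, o) = 2*y
r(Z, h) = -3 + Z + 2*h (r(Z, h) = (-3 + Z) + 2*h = -3 + Z + 2*h)
k = -9437/5254 (k = -69*1/71 - 61*1/74 = -69/71 - 61/74 = -9437/5254 ≈ -1.7962)
w = -92/33 (w = -3 + (-3 + 4 + 2*3)/33 = -3 + (-3 + 4 + 6)*(1/33) = -3 + 7*(1/33) = -3 + 7/33 = -92/33 ≈ -2.7879)
-31 + k*w = -31 - 9437/5254*(-92/33) = -31 + 434102/86691 = -2253319/86691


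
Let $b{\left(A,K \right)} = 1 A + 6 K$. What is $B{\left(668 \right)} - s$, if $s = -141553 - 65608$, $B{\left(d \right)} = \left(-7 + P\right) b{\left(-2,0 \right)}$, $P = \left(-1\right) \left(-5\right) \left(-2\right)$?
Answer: $207195$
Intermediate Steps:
$b{\left(A,K \right)} = A + 6 K$
$P = -10$ ($P = 5 \left(-2\right) = -10$)
$B{\left(d \right)} = 34$ ($B{\left(d \right)} = \left(-7 - 10\right) \left(-2 + 6 \cdot 0\right) = - 17 \left(-2 + 0\right) = \left(-17\right) \left(-2\right) = 34$)
$s = -207161$ ($s = -141553 - 65608 = -207161$)
$B{\left(668 \right)} - s = 34 - -207161 = 34 + 207161 = 207195$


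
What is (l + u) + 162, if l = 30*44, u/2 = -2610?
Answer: -3738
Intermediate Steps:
u = -5220 (u = 2*(-2610) = -5220)
l = 1320
(l + u) + 162 = (1320 - 5220) + 162 = -3900 + 162 = -3738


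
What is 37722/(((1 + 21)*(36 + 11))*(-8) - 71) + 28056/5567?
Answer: 8024278/15481827 ≈ 0.51830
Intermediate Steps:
37722/(((1 + 21)*(36 + 11))*(-8) - 71) + 28056/5567 = 37722/((22*47)*(-8) - 71) + 28056*(1/5567) = 37722/(1034*(-8) - 71) + 28056/5567 = 37722/(-8272 - 71) + 28056/5567 = 37722/(-8343) + 28056/5567 = 37722*(-1/8343) + 28056/5567 = -12574/2781 + 28056/5567 = 8024278/15481827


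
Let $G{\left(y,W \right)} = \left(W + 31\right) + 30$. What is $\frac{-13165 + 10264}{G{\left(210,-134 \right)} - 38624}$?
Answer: $\frac{967}{12899} \approx 0.074967$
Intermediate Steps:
$G{\left(y,W \right)} = 61 + W$ ($G{\left(y,W \right)} = \left(31 + W\right) + 30 = 61 + W$)
$\frac{-13165 + 10264}{G{\left(210,-134 \right)} - 38624} = \frac{-13165 + 10264}{\left(61 - 134\right) - 38624} = - \frac{2901}{-73 - 38624} = - \frac{2901}{-38697} = \left(-2901\right) \left(- \frac{1}{38697}\right) = \frac{967}{12899}$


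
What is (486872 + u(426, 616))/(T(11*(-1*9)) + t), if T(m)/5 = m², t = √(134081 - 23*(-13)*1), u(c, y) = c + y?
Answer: 4782045114/480271129 - 975828*√33595/2401355645 ≈ 9.8825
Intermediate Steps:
t = 2*√33595 (t = √(134081 + 299*1) = √(134081 + 299) = √134380 = 2*√33595 ≈ 366.58)
T(m) = 5*m²
(486872 + u(426, 616))/(T(11*(-1*9)) + t) = (486872 + (426 + 616))/(5*(11*(-1*9))² + 2*√33595) = (486872 + 1042)/(5*(11*(-9))² + 2*√33595) = 487914/(5*(-99)² + 2*√33595) = 487914/(5*9801 + 2*√33595) = 487914/(49005 + 2*√33595)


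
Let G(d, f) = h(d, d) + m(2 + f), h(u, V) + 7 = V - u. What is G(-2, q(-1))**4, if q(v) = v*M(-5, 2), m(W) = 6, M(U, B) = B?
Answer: 1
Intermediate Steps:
h(u, V) = -7 + V - u (h(u, V) = -7 + (V - u) = -7 + V - u)
q(v) = 2*v (q(v) = v*2 = 2*v)
G(d, f) = -1 (G(d, f) = (-7 + d - d) + 6 = -7 + 6 = -1)
G(-2, q(-1))**4 = (-1)**4 = 1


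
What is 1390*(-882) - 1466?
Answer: -1227446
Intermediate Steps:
1390*(-882) - 1466 = -1225980 - 1466 = -1227446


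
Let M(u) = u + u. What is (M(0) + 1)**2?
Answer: 1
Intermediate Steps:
M(u) = 2*u
(M(0) + 1)**2 = (2*0 + 1)**2 = (0 + 1)**2 = 1**2 = 1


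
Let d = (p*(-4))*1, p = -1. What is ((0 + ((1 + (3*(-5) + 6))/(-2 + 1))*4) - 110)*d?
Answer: -312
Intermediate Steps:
d = 4 (d = -1*(-4)*1 = 4*1 = 4)
((0 + ((1 + (3*(-5) + 6))/(-2 + 1))*4) - 110)*d = ((0 + ((1 + (3*(-5) + 6))/(-2 + 1))*4) - 110)*4 = ((0 + ((1 + (-15 + 6))/(-1))*4) - 110)*4 = ((0 + ((1 - 9)*(-1))*4) - 110)*4 = ((0 - 8*(-1)*4) - 110)*4 = ((0 + 8*4) - 110)*4 = ((0 + 32) - 110)*4 = (32 - 110)*4 = -78*4 = -312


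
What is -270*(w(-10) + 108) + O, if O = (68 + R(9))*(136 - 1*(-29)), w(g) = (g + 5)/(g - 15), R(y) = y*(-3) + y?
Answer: -20964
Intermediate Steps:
R(y) = -2*y (R(y) = -3*y + y = -2*y)
w(g) = (5 + g)/(-15 + g)
O = 8250 (O = (68 - 2*9)*(136 - 1*(-29)) = (68 - 18)*(136 + 29) = 50*165 = 8250)
-270*(w(-10) + 108) + O = -270*((5 - 10)/(-15 - 10) + 108) + 8250 = -270*(-5/(-25) + 108) + 8250 = -270*(-1/25*(-5) + 108) + 8250 = -270*(1/5 + 108) + 8250 = -270*541/5 + 8250 = -29214 + 8250 = -20964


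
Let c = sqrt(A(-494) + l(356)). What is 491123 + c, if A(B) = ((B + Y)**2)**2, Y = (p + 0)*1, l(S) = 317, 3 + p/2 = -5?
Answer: 491123 + sqrt(67652010317) ≈ 7.5122e+5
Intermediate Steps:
p = -16 (p = -6 + 2*(-5) = -6 - 10 = -16)
Y = -16 (Y = (-16 + 0)*1 = -16*1 = -16)
A(B) = (-16 + B)**4 (A(B) = ((B - 16)**2)**2 = ((-16 + B)**2)**2 = (-16 + B)**4)
c = sqrt(67652010317) (c = sqrt((-16 - 494)**4 + 317) = sqrt((-510)**4 + 317) = sqrt(67652010000 + 317) = sqrt(67652010317) ≈ 2.6010e+5)
491123 + c = 491123 + sqrt(67652010317)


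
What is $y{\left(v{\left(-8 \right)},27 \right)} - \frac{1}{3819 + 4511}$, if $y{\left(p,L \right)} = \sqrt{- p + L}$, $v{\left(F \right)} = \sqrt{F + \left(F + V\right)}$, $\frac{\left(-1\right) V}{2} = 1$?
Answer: $- \frac{1}{8330} + \sqrt{27 - 3 i \sqrt{2}} \approx 5.2119 - 0.407 i$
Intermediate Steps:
$V = -2$ ($V = \left(-2\right) 1 = -2$)
$v{\left(F \right)} = \sqrt{-2 + 2 F}$ ($v{\left(F \right)} = \sqrt{F + \left(F - 2\right)} = \sqrt{F + \left(-2 + F\right)} = \sqrt{-2 + 2 F}$)
$y{\left(p,L \right)} = \sqrt{L - p}$
$y{\left(v{\left(-8 \right)},27 \right)} - \frac{1}{3819 + 4511} = \sqrt{27 - \sqrt{-2 + 2 \left(-8\right)}} - \frac{1}{3819 + 4511} = \sqrt{27 - \sqrt{-2 - 16}} - \frac{1}{8330} = \sqrt{27 - \sqrt{-18}} - \frac{1}{8330} = \sqrt{27 - 3 i \sqrt{2}} - \frac{1}{8330} = - \frac{1}{8330} + \sqrt{27 - 3 i \sqrt{2}}$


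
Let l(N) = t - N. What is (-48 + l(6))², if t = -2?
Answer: 3136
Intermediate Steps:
l(N) = -2 - N
(-48 + l(6))² = (-48 + (-2 - 1*6))² = (-48 + (-2 - 6))² = (-48 - 8)² = (-56)² = 3136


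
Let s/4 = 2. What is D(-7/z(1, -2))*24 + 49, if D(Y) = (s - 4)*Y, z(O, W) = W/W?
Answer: -623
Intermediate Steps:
s = 8 (s = 4*2 = 8)
z(O, W) = 1
D(Y) = 4*Y (D(Y) = (8 - 4)*Y = 4*Y)
D(-7/z(1, -2))*24 + 49 = (4*(-7/1))*24 + 49 = (4*(-7*1))*24 + 49 = (4*(-7))*24 + 49 = -28*24 + 49 = -672 + 49 = -623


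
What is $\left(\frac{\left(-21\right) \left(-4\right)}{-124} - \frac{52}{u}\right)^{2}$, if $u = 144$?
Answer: $\frac{1343281}{1245456} \approx 1.0785$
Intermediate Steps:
$\left(\frac{\left(-21\right) \left(-4\right)}{-124} - \frac{52}{u}\right)^{2} = \left(\frac{\left(-21\right) \left(-4\right)}{-124} - \frac{52}{144}\right)^{2} = \left(84 \left(- \frac{1}{124}\right) - \frac{13}{36}\right)^{2} = \left(- \frac{21}{31} - \frac{13}{36}\right)^{2} = \left(- \frac{1159}{1116}\right)^{2} = \frac{1343281}{1245456}$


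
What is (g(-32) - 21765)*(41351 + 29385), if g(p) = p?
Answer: -1541832592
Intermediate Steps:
(g(-32) - 21765)*(41351 + 29385) = (-32 - 21765)*(41351 + 29385) = -21797*70736 = -1541832592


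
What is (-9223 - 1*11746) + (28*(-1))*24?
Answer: -21641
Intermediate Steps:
(-9223 - 1*11746) + (28*(-1))*24 = (-9223 - 11746) - 28*24 = -20969 - 672 = -21641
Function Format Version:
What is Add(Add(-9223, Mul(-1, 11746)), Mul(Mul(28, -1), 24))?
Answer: -21641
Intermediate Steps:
Add(Add(-9223, Mul(-1, 11746)), Mul(Mul(28, -1), 24)) = Add(Add(-9223, -11746), Mul(-28, 24)) = Add(-20969, -672) = -21641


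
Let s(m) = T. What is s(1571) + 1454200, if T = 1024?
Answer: 1455224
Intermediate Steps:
s(m) = 1024
s(1571) + 1454200 = 1024 + 1454200 = 1455224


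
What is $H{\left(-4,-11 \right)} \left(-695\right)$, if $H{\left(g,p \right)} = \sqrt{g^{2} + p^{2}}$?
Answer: $- 695 \sqrt{137} \approx -8134.8$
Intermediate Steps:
$H{\left(-4,-11 \right)} \left(-695\right) = \sqrt{\left(-4\right)^{2} + \left(-11\right)^{2}} \left(-695\right) = \sqrt{16 + 121} \left(-695\right) = \sqrt{137} \left(-695\right) = - 695 \sqrt{137}$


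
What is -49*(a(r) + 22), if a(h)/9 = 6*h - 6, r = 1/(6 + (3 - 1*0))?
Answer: 1274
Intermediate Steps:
r = ⅑ (r = 1/(6 + (3 + 0)) = 1/(6 + 3) = 1/9 = ⅑ ≈ 0.11111)
a(h) = -54 + 54*h (a(h) = 9*(6*h - 6) = 9*(-6 + 6*h) = -54 + 54*h)
-49*(a(r) + 22) = -49*((-54 + 54*(⅑)) + 22) = -49*((-54 + 6) + 22) = -49*(-48 + 22) = -49*(-26) = 1274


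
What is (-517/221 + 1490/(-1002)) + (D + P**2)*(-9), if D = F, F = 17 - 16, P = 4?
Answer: -17363975/110721 ≈ -156.83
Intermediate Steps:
F = 1
D = 1
(-517/221 + 1490/(-1002)) + (D + P**2)*(-9) = (-517/221 + 1490/(-1002)) + (1 + 4**2)*(-9) = (-517*1/221 + 1490*(-1/1002)) + (1 + 16)*(-9) = (-517/221 - 745/501) + 17*(-9) = -423662/110721 - 153 = -17363975/110721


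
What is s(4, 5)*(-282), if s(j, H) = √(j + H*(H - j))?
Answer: -846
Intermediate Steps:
s(4, 5)*(-282) = √(4 + 5² - 1*5*4)*(-282) = √(4 + 25 - 20)*(-282) = √9*(-282) = 3*(-282) = -846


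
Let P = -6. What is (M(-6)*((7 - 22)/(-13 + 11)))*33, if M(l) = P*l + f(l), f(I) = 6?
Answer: 10395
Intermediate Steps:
M(l) = 6 - 6*l (M(l) = -6*l + 6 = 6 - 6*l)
(M(-6)*((7 - 22)/(-13 + 11)))*33 = ((6 - 6*(-6))*((7 - 22)/(-13 + 11)))*33 = ((6 + 36)*(-15/(-2)))*33 = (42*(-15*(-½)))*33 = (42*(15/2))*33 = 315*33 = 10395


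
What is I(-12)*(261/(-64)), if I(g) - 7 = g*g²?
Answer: 449181/64 ≈ 7018.5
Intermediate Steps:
I(g) = 7 + g³ (I(g) = 7 + g*g² = 7 + g³)
I(-12)*(261/(-64)) = (7 + (-12)³)*(261/(-64)) = (7 - 1728)*(261*(-1/64)) = -1721*(-261/64) = 449181/64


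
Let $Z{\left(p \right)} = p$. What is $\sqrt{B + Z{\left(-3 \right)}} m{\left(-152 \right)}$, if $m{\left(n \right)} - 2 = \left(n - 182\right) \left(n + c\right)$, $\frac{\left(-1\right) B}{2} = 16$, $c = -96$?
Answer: $82834 i \sqrt{35} \approx 4.9005 \cdot 10^{5} i$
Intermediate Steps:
$B = -32$ ($B = \left(-2\right) 16 = -32$)
$m{\left(n \right)} = 2 + \left(-182 + n\right) \left(-96 + n\right)$ ($m{\left(n \right)} = 2 + \left(n - 182\right) \left(n - 96\right) = 2 + \left(-182 + n\right) \left(-96 + n\right)$)
$\sqrt{B + Z{\left(-3 \right)}} m{\left(-152 \right)} = \sqrt{-32 - 3} \left(17474 + \left(-152\right)^{2} - -42256\right) = \sqrt{-35} \left(17474 + 23104 + 42256\right) = i \sqrt{35} \cdot 82834 = 82834 i \sqrt{35}$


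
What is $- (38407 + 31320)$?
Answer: $-69727$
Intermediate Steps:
$- (38407 + 31320) = \left(-1\right) 69727 = -69727$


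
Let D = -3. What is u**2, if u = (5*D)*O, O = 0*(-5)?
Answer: 0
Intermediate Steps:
O = 0
u = 0 (u = (5*(-3))*0 = -15*0 = 0)
u**2 = 0**2 = 0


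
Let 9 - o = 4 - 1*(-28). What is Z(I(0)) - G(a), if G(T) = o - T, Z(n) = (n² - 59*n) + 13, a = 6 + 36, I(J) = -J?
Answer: 78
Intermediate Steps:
a = 42
Z(n) = 13 + n² - 59*n
o = -23 (o = 9 - (4 - 1*(-28)) = 9 - (4 + 28) = 9 - 1*32 = 9 - 32 = -23)
G(T) = -23 - T
Z(I(0)) - G(a) = (13 + (-1*0)² - (-59)*0) - (-23 - 1*42) = (13 + 0² - 59*0) - (-23 - 42) = (13 + 0 + 0) - 1*(-65) = 13 + 65 = 78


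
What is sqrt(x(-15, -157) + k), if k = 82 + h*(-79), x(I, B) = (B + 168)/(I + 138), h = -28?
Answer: sqrt(34707279)/123 ≈ 47.897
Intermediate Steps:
x(I, B) = (168 + B)/(138 + I)
k = 2294 (k = 82 - 28*(-79) = 82 + 2212 = 2294)
sqrt(x(-15, -157) + k) = sqrt((168 - 157)/(138 - 15) + 2294) = sqrt(11/123 + 2294) = sqrt(282173/123) = sqrt(34707279)/123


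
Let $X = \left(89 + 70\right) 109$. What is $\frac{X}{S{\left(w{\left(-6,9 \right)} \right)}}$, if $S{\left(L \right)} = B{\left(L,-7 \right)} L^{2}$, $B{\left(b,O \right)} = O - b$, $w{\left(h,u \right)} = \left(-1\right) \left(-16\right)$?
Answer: $- \frac{17331}{5888} \approx -2.9434$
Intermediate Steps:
$w{\left(h,u \right)} = 16$
$S{\left(L \right)} = L^{2} \left(-7 - L\right)$ ($S{\left(L \right)} = \left(-7 - L\right) L^{2} = L^{2} \left(-7 - L\right)$)
$X = 17331$ ($X = 159 \cdot 109 = 17331$)
$\frac{X}{S{\left(w{\left(-6,9 \right)} \right)}} = \frac{17331}{16^{2} \left(-7 - 16\right)} = \frac{17331}{256 \left(-7 - 16\right)} = \frac{17331}{256 \left(-23\right)} = \frac{17331}{-5888} = 17331 \left(- \frac{1}{5888}\right) = - \frac{17331}{5888}$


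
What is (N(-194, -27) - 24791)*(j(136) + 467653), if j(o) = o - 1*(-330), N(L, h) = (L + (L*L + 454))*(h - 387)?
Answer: -7355897914465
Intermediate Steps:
N(L, h) = (-387 + h)*(454 + L + L**2) (N(L, h) = (L + (L**2 + 454))*(-387 + h) = (L + (454 + L**2))*(-387 + h) = (454 + L + L**2)*(-387 + h) = (-387 + h)*(454 + L + L**2))
j(o) = 330 + o (j(o) = o + 330 = 330 + o)
(N(-194, -27) - 24791)*(j(136) + 467653) = ((-175698 - 387*(-194) - 387*(-194)**2 + 454*(-27) - 194*(-27) - 27*(-194)**2) - 24791)*((330 + 136) + 467653) = ((-175698 + 75078 - 387*37636 - 12258 + 5238 - 27*37636) - 24791)*(466 + 467653) = ((-175698 + 75078 - 14565132 - 12258 + 5238 - 1016172) - 24791)*468119 = (-15688944 - 24791)*468119 = -15713735*468119 = -7355897914465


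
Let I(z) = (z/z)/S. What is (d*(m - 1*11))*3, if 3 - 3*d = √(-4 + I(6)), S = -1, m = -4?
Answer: -45 + 15*I*√5 ≈ -45.0 + 33.541*I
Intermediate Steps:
I(z) = -1 (I(z) = (z/z)/(-1) = 1*(-1) = -1)
d = 1 - I*√5/3 (d = 1 - √(-4 - 1)/3 = 1 - I*√5/3 ≈ 1.0 - 0.74536*I)
(d*(m - 1*11))*3 = ((1 - I*√5/3)*(-4 - 1*11))*3 = ((1 - I*√5/3)*(-4 - 11))*3 = ((1 - I*√5/3)*(-15))*3 = (-15 + 5*I*√5)*3 = -45 + 15*I*√5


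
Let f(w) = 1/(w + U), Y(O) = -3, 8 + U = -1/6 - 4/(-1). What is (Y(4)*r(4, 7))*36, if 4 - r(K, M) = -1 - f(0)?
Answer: -12852/25 ≈ -514.08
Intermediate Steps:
U = -25/6 (U = -8 + (-1/6 - 4/(-1)) = -8 + (-1*⅙ - 4*(-1)) = -8 + (-⅙ + 4) = -8 + 23/6 = -25/6 ≈ -4.1667)
f(w) = 1/(-25/6 + w) (f(w) = 1/(w - 25/6) = 1/(-25/6 + w))
r(K, M) = 119/25 (r(K, M) = 4 - (-1 - 6/(-25 + 6*0)) = 4 - (-1 - 6/(-25 + 0)) = 4 - (-1 - 6/(-25)) = 4 - (-1 - 6*(-1)/25) = 4 - (-1 - 1*(-6/25)) = 4 - (-1 + 6/25) = 4 - 1*(-19/25) = 4 + 19/25 = 119/25)
(Y(4)*r(4, 7))*36 = -3*119/25*36 = -357/25*36 = -12852/25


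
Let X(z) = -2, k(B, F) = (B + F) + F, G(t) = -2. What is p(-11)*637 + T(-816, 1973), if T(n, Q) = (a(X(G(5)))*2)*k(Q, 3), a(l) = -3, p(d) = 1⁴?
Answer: -11237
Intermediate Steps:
k(B, F) = B + 2*F
p(d) = 1
T(n, Q) = -36 - 6*Q (T(n, Q) = (-3*2)*(Q + 2*3) = -6*(Q + 6) = -6*(6 + Q) = -36 - 6*Q)
p(-11)*637 + T(-816, 1973) = 1*637 + (-36 - 6*1973) = 637 + (-36 - 11838) = 637 - 11874 = -11237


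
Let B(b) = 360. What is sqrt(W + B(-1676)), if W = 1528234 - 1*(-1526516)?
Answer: sqrt(3055110) ≈ 1747.9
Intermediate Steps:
W = 3054750 (W = 1528234 + 1526516 = 3054750)
sqrt(W + B(-1676)) = sqrt(3054750 + 360) = sqrt(3055110)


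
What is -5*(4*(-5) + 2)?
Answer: 90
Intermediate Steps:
-5*(4*(-5) + 2) = -5*(-20 + 2) = -5*(-18) = 90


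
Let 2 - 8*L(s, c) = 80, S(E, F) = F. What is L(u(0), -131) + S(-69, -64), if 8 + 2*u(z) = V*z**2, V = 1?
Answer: -295/4 ≈ -73.750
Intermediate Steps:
u(z) = -4 + z**2/2 (u(z) = -4 + (1*z**2)/2 = -4 + z**2/2)
L(s, c) = -39/4 (L(s, c) = 1/4 - 1/8*80 = 1/4 - 10 = -39/4)
L(u(0), -131) + S(-69, -64) = -39/4 - 64 = -295/4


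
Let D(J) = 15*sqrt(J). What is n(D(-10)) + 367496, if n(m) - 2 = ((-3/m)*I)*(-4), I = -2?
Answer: 367498 + 4*I*sqrt(10)/25 ≈ 3.675e+5 + 0.50596*I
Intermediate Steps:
n(m) = 2 - 24/m (n(m) = 2 + (-3/m*(-2))*(-4) = 2 + (6/m)*(-4) = 2 - 24/m)
n(D(-10)) + 367496 = (2 - 24*(-I*sqrt(10)/150)) + 367496 = (2 - (-4)*I*sqrt(10)/25) + 367496 = (2 + 4*I*sqrt(10)/25) + 367496 = 367498 + 4*I*sqrt(10)/25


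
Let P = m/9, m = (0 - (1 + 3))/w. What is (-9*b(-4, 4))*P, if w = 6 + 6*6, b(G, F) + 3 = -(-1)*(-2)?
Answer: -10/21 ≈ -0.47619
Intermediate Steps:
b(G, F) = -5 (b(G, F) = -3 - (-1)*(-2) = -3 - 1*2 = -3 - 2 = -5)
w = 42 (w = 6 + 36 = 42)
m = -2/21 (m = (0 - (1 + 3))/42 = (0 - 1*4)*(1/42) = (0 - 4)*(1/42) = -4*1/42 = -2/21 ≈ -0.095238)
P = -2/189 (P = -2/21/9 = -2/21*⅑ = -2/189 ≈ -0.010582)
(-9*b(-4, 4))*P = -9*(-5)*(-2/189) = 45*(-2/189) = -10/21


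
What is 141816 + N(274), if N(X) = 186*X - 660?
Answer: 192120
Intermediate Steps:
N(X) = -660 + 186*X
141816 + N(274) = 141816 + (-660 + 186*274) = 141816 + (-660 + 50964) = 141816 + 50304 = 192120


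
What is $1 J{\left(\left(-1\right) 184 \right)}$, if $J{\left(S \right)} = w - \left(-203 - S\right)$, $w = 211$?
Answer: $230$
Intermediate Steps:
$J{\left(S \right)} = 414 + S$ ($J{\left(S \right)} = 211 - \left(-203 - S\right) = 211 + \left(203 + S\right) = 414 + S$)
$1 J{\left(\left(-1\right) 184 \right)} = 1 \left(414 - 184\right) = 1 \cdot 230 = 230$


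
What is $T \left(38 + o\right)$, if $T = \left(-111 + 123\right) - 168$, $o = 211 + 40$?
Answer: $-45084$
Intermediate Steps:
$o = 251$
$T = -156$ ($T = 12 - 168 = -156$)
$T \left(38 + o\right) = - 156 \left(38 + 251\right) = \left(-156\right) 289 = -45084$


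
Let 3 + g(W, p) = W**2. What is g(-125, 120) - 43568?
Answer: -27946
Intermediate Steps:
g(W, p) = -3 + W**2
g(-125, 120) - 43568 = (-3 + (-125)**2) - 43568 = (-3 + 15625) - 43568 = 15622 - 43568 = -27946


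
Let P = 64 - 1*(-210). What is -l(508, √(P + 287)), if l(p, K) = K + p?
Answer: -508 - √561 ≈ -531.69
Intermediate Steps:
P = 274 (P = 64 + 210 = 274)
-l(508, √(P + 287)) = -(√(274 + 287) + 508) = -(√561 + 508) = -(508 + √561) = -508 - √561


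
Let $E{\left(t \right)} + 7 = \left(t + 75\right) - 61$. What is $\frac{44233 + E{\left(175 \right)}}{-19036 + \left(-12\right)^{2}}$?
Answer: $- \frac{44415}{18892} \approx -2.351$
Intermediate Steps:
$E{\left(t \right)} = 7 + t$ ($E{\left(t \right)} = -7 + \left(\left(t + 75\right) - 61\right) = -7 + \left(\left(75 + t\right) - 61\right) = -7 + \left(14 + t\right) = 7 + t$)
$\frac{44233 + E{\left(175 \right)}}{-19036 + \left(-12\right)^{2}} = \frac{44233 + \left(7 + 175\right)}{-19036 + \left(-12\right)^{2}} = \frac{44233 + 182}{-19036 + 144} = \frac{44415}{-18892} = 44415 \left(- \frac{1}{18892}\right) = - \frac{44415}{18892}$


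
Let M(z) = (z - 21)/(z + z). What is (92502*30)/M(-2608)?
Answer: 14474712960/2629 ≈ 5.5058e+6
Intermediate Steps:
M(z) = (-21 + z)/(2*z) (M(z) = (-21 + z)/((2*z)) = (-21 + z)*(1/(2*z)) = (-21 + z)/(2*z))
(92502*30)/M(-2608) = (92502*30)/(((1/2)*(-21 - 2608)/(-2608))) = 2775060/(((1/2)*(-1/2608)*(-2629))) = 2775060/(2629/5216) = 2775060*(5216/2629) = 14474712960/2629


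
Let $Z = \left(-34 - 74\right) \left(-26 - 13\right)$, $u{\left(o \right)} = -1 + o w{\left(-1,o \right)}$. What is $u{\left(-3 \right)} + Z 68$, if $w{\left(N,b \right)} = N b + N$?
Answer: $286409$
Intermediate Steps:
$w{\left(N,b \right)} = N + N b$
$u{\left(o \right)} = -1 + o \left(-1 - o\right)$ ($u{\left(o \right)} = -1 + o \left(- (1 + o)\right) = -1 + o \left(-1 - o\right)$)
$Z = 4212$ ($Z = \left(-108\right) \left(-39\right) = 4212$)
$u{\left(-3 \right)} + Z 68 = \left(-1 - - 3 \left(1 - 3\right)\right) + 4212 \cdot 68 = \left(-1 - \left(-3\right) \left(-2\right)\right) + 286416 = \left(-1 - 6\right) + 286416 = -7 + 286416 = 286409$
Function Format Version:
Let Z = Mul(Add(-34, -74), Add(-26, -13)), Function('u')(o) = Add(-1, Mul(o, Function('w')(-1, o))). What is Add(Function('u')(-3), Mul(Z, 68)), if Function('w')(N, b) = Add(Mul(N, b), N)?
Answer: 286409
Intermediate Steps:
Function('w')(N, b) = Add(N, Mul(N, b))
Function('u')(o) = Add(-1, Mul(o, Add(-1, Mul(-1, o)))) (Function('u')(o) = Add(-1, Mul(o, Mul(-1, Add(1, o)))) = Add(-1, Mul(o, Add(-1, Mul(-1, o)))))
Z = 4212 (Z = Mul(-108, -39) = 4212)
Add(Function('u')(-3), Mul(Z, 68)) = Add(Add(-1, Mul(-1, -3, Add(1, -3))), Mul(4212, 68)) = Add(Add(-1, Mul(-1, -3, -2)), 286416) = Add(Add(-1, -6), 286416) = Add(-7, 286416) = 286409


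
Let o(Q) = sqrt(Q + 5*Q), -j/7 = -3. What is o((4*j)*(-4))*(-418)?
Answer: -5016*I*sqrt(14) ≈ -18768.0*I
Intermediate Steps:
j = 21 (j = -7*(-3) = 21)
o(Q) = sqrt(6)*sqrt(Q) (o(Q) = sqrt(6*Q) = sqrt(6)*sqrt(Q))
o((4*j)*(-4))*(-418) = (sqrt(6)*sqrt((4*21)*(-4)))*(-418) = (sqrt(6)*sqrt(84*(-4)))*(-418) = (sqrt(6)*sqrt(-336))*(-418) = (sqrt(6)*(4*I*sqrt(21)))*(-418) = (12*I*sqrt(14))*(-418) = -5016*I*sqrt(14)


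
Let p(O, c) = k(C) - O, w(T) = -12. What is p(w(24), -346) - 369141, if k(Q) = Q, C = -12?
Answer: -369141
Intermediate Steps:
p(O, c) = -12 - O
p(w(24), -346) - 369141 = (-12 - 1*(-12)) - 369141 = (-12 + 12) - 369141 = 0 - 369141 = -369141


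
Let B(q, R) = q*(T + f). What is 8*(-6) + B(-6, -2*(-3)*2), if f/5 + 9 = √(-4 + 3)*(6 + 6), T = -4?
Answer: 246 - 360*I ≈ 246.0 - 360.0*I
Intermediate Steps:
f = -45 + 60*I (f = -45 + 5*(√(-4 + 3)*(6 + 6)) = -45 + 5*(√(-1)*12) = -45 + 5*(I*12) = -45 + 5*(12*I) = -45 + 60*I ≈ -45.0 + 60.0*I)
B(q, R) = q*(-49 + 60*I) (B(q, R) = q*(-4 + (-45 + 60*I)) = q*(-49 + 60*I))
8*(-6) + B(-6, -2*(-3)*2) = 8*(-6) - 6*(-49 + 60*I) = -48 + (294 - 360*I) = 246 - 360*I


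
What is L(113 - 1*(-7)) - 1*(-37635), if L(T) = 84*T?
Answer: 47715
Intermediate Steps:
L(113 - 1*(-7)) - 1*(-37635) = 84*(113 - 1*(-7)) - 1*(-37635) = 84*(113 + 7) + 37635 = 84*120 + 37635 = 10080 + 37635 = 47715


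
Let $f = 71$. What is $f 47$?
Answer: $3337$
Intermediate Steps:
$f 47 = 71 \cdot 47 = 3337$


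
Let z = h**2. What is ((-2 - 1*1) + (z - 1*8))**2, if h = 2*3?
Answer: 625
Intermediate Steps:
h = 6
z = 36 (z = 6**2 = 36)
((-2 - 1*1) + (z - 1*8))**2 = ((-2 - 1*1) + (36 - 1*8))**2 = ((-2 - 1) + (36 - 8))**2 = (-3 + 28)**2 = 25**2 = 625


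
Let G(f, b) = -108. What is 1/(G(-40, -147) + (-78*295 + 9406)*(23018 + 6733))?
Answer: -1/404732712 ≈ -2.4708e-9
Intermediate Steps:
1/(G(-40, -147) + (-78*295 + 9406)*(23018 + 6733)) = 1/(-108 + (-78*295 + 9406)*(23018 + 6733)) = 1/(-108 + (-23010 + 9406)*29751) = 1/(-108 - 13604*29751) = 1/(-108 - 404732604) = 1/(-404732712) = -1/404732712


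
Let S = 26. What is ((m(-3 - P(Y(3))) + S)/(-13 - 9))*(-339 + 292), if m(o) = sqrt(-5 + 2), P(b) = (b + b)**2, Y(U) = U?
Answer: 611/11 + 47*I*sqrt(3)/22 ≈ 55.545 + 3.7003*I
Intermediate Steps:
P(b) = 4*b**2 (P(b) = (2*b)**2 = 4*b**2)
m(o) = I*sqrt(3) (m(o) = sqrt(-3) = I*sqrt(3))
((m(-3 - P(Y(3))) + S)/(-13 - 9))*(-339 + 292) = ((I*sqrt(3) + 26)/(-13 - 9))*(-339 + 292) = ((26 + I*sqrt(3))/(-22))*(-47) = ((26 + I*sqrt(3))*(-1/22))*(-47) = (-13/11 - I*sqrt(3)/22)*(-47) = 611/11 + 47*I*sqrt(3)/22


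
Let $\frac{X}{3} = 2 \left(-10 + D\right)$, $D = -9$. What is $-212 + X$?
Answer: $-326$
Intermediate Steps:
$X = -114$ ($X = 3 \cdot 2 \left(-10 - 9\right) = 3 \cdot 2 \left(-19\right) = 3 \left(-38\right) = -114$)
$-212 + X = -212 - 114 = -326$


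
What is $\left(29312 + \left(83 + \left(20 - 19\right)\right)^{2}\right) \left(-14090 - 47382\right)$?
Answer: $-2235613696$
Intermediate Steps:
$\left(29312 + \left(83 + \left(20 - 19\right)\right)^{2}\right) \left(-14090 - 47382\right) = \left(29312 + \left(83 + \left(20 - 19\right)\right)^{2}\right) \left(-61472\right) = \left(29312 + \left(83 + 1\right)^{2}\right) \left(-61472\right) = \left(29312 + 84^{2}\right) \left(-61472\right) = \left(29312 + 7056\right) \left(-61472\right) = 36368 \left(-61472\right) = -2235613696$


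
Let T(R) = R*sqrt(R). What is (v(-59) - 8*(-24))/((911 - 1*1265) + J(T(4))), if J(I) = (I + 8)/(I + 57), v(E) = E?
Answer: -8645/22994 ≈ -0.37597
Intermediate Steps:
T(R) = R**(3/2)
J(I) = (8 + I)/(57 + I)
(v(-59) - 8*(-24))/((911 - 1*1265) + J(T(4))) = (-59 - 8*(-24))/((911 - 1*1265) + (8 + 4**(3/2))/(57 + 4**(3/2))) = (-59 + 192)/((911 - 1265) + (8 + 8)/(57 + 8)) = 133/(-354 + 16/65) = 133/(-22994/65) = 133*(-65/22994) = -8645/22994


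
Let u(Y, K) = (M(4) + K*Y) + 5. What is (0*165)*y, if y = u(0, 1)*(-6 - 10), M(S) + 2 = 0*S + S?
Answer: 0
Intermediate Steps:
M(S) = -2 + S (M(S) = -2 + (0*S + S) = -2 + (0 + S) = -2 + S)
u(Y, K) = 7 + K*Y (u(Y, K) = ((-2 + 4) + K*Y) + 5 = (2 + K*Y) + 5 = 7 + K*Y)
y = -112 (y = (7 + 1*0)*(-6 - 10) = (7 + 0)*(-16) = 7*(-16) = -112)
(0*165)*y = (0*165)*(-112) = 0*(-112) = 0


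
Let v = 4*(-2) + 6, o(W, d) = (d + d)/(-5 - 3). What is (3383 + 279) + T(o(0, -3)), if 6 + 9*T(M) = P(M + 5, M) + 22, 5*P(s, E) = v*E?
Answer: 329737/90 ≈ 3663.7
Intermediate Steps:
o(W, d) = -d/4 (o(W, d) = (2*d)/(-8) = (2*d)*(-1/8) = -d/4)
v = -2 (v = -8 + 6 = -2)
P(s, E) = -2*E/5 (P(s, E) = (-2*E)/5 = -2*E/5)
T(M) = 16/9 - 2*M/45 (T(M) = -2/3 + (-2*M/5 + 22)/9 = -2/3 + (22 - 2*M/5)/9 = -2/3 + (22/9 - 2*M/45) = 16/9 - 2*M/45)
(3383 + 279) + T(o(0, -3)) = (3383 + 279) + (16/9 - (-1)*(-3)/90) = 3662 + (16/9 - 2/45*3/4) = 3662 + (16/9 - 1/30) = 3662 + 157/90 = 329737/90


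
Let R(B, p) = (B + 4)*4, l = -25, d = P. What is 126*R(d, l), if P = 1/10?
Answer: 10332/5 ≈ 2066.4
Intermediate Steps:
P = ⅒ ≈ 0.10000
d = ⅒ ≈ 0.10000
R(B, p) = 16 + 4*B (R(B, p) = (4 + B)*4 = 16 + 4*B)
126*R(d, l) = 126*(16 + 4*(⅒)) = 126*(16 + ⅖) = 126*(82/5) = 10332/5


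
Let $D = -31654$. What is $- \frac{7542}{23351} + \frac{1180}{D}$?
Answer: $- \frac{7007596}{19451383} \approx -0.36026$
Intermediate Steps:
$- \frac{7542}{23351} + \frac{1180}{D} = - \frac{7542}{23351} + \frac{1180}{-31654} = \left(-7542\right) \frac{1}{23351} + 1180 \left(- \frac{1}{31654}\right) = - \frac{7542}{23351} - \frac{590}{15827} = - \frac{7007596}{19451383}$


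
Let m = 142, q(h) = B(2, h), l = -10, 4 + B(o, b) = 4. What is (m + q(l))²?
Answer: 20164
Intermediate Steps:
B(o, b) = 0 (B(o, b) = -4 + 4 = 0)
q(h) = 0
(m + q(l))² = (142 + 0)² = 142² = 20164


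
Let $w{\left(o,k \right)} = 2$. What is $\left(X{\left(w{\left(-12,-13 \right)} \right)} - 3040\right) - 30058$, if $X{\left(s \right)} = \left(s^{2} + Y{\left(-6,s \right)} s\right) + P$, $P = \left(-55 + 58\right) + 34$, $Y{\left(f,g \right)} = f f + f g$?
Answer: $-33009$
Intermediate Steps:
$Y{\left(f,g \right)} = f^{2} + f g$
$P = 37$ ($P = 3 + 34 = 37$)
$X{\left(s \right)} = 37 + s^{2} + s \left(36 - 6 s\right)$ ($X{\left(s \right)} = \left(s^{2} + - 6 \left(-6 + s\right) s\right) + 37 = \left(s^{2} + \left(36 - 6 s\right) s\right) + 37 = \left(s^{2} + s \left(36 - 6 s\right)\right) + 37 = 37 + s^{2} + s \left(36 - 6 s\right)$)
$\left(X{\left(w{\left(-12,-13 \right)} \right)} - 3040\right) - 30058 = \left(\left(37 - 5 \cdot 2^{2} + 36 \cdot 2\right) - 3040\right) - 30058 = \left(\left(37 - 20 + 72\right) - 3040\right) - 30058 = \left(89 - 3040\right) - 30058 = -2951 - 30058 = -33009$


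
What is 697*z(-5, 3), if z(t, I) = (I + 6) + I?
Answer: 8364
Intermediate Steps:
z(t, I) = 6 + 2*I (z(t, I) = (6 + I) + I = 6 + 2*I)
697*z(-5, 3) = 697*(6 + 2*3) = 697*(6 + 6) = 697*12 = 8364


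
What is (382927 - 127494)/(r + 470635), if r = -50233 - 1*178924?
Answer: 255433/241478 ≈ 1.0578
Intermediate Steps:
r = -229157 (r = -50233 - 178924 = -229157)
(382927 - 127494)/(r + 470635) = (382927 - 127494)/(-229157 + 470635) = 255433/241478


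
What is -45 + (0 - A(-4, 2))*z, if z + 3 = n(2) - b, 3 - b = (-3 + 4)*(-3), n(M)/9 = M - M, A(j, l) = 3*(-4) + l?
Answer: -135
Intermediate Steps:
A(j, l) = -12 + l
n(M) = 0 (n(M) = 9*(M - M) = 9*0 = 0)
b = 6 (b = 3 - (-3 + 4)*(-3) = 3 - (-3) = 3 - 1*(-3) = 3 + 3 = 6)
z = -9 (z = -3 + (0 - 1*6) = -3 + (0 - 6) = -3 - 6 = -9)
-45 + (0 - A(-4, 2))*z = -45 + (0 - (-12 + 2))*(-9) = -45 + (0 - 1*(-10))*(-9) = -45 + (0 + 10)*(-9) = -45 + 10*(-9) = -45 - 90 = -135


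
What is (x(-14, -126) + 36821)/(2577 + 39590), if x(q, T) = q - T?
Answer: 36933/42167 ≈ 0.87587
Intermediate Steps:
(x(-14, -126) + 36821)/(2577 + 39590) = ((-14 - 1*(-126)) + 36821)/(2577 + 39590) = ((-14 + 126) + 36821)/42167 = (112 + 36821)*(1/42167) = 36933*(1/42167) = 36933/42167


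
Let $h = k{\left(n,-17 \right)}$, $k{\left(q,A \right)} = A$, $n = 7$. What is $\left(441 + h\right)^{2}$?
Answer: $179776$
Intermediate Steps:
$h = -17$
$\left(441 + h\right)^{2} = \left(441 - 17\right)^{2} = 424^{2} = 179776$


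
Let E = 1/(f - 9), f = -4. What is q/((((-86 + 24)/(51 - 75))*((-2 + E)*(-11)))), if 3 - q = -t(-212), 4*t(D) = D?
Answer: -2600/3069 ≈ -0.84718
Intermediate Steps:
E = -1/13 (E = 1/(-4 - 9) = 1/(-13) = -1/13 ≈ -0.076923)
t(D) = D/4
q = -50 (q = 3 - (-1)*(¼)*(-212) = 3 - (-1)*(-53) = 3 - 1*53 = 3 - 53 = -50)
q/((((-86 + 24)/(51 - 75))*((-2 + E)*(-11)))) = -50*(-(51 - 75)/(11*(-86 + 24)*(-2 - 1/13))) = -50/((-62/(-24))*(-27/13*(-11))) = -50/(-62*(-1/24)*(297/13)) = -50/((31/12)*(297/13)) = -50/3069/52 = -50*52/3069 = -2600/3069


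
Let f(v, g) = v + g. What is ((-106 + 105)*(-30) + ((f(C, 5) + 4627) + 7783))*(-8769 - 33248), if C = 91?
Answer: -526725112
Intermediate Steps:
f(v, g) = g + v
((-106 + 105)*(-30) + ((f(C, 5) + 4627) + 7783))*(-8769 - 33248) = ((-106 + 105)*(-30) + (((5 + 91) + 4627) + 7783))*(-8769 - 33248) = (-1*(-30) + ((96 + 4627) + 7783))*(-42017) = (30 + (4723 + 7783))*(-42017) = (30 + 12506)*(-42017) = 12536*(-42017) = -526725112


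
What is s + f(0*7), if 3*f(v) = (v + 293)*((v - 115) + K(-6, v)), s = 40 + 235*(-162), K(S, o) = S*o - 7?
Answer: -149836/3 ≈ -49945.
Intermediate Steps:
K(S, o) = -7 + S*o
s = -38030 (s = 40 - 38070 = -38030)
f(v) = (-122 - 5*v)*(293 + v)/3 (f(v) = ((v + 293)*((v - 115) + (-7 - 6*v)))/3 = ((293 + v)*((-115 + v) + (-7 - 6*v)))/3 = ((293 + v)*(-122 - 5*v))/3 = ((-122 - 5*v)*(293 + v))/3 = (-122 - 5*v)*(293 + v)/3)
s + f(0*7) = -38030 + (-35746/3 - 0*7 - 5*(0*7)²/3) = -38030 + (-35746/3 - 529*0 - 5/3*0²) = -38030 + (-35746/3 + 0 - 5/3*0) = -38030 + (-35746/3 + 0 + 0) = -38030 - 35746/3 = -149836/3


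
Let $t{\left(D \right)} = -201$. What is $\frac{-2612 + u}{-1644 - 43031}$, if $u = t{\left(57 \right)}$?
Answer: $\frac{2813}{44675} \approx 0.062966$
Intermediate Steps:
$u = -201$
$\frac{-2612 + u}{-1644 - 43031} = \frac{-2612 - 201}{-1644 - 43031} = - \frac{2813}{-44675} = \left(-2813\right) \left(- \frac{1}{44675}\right) = \frac{2813}{44675}$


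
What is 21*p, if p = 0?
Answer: 0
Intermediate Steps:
21*p = 21*0 = 0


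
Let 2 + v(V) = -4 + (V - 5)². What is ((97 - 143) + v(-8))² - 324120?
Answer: -310431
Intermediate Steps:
v(V) = -6 + (-5 + V)² (v(V) = -2 + (-4 + (V - 5)²) = -2 + (-4 + (-5 + V)²) = -6 + (-5 + V)²)
((97 - 143) + v(-8))² - 324120 = ((97 - 143) + (-6 + (-5 - 8)²))² - 324120 = (-46 + (-6 + (-13)²))² - 324120 = (-46 + (-6 + 169))² - 324120 = (-46 + 163)² - 324120 = 117² - 324120 = 13689 - 324120 = -310431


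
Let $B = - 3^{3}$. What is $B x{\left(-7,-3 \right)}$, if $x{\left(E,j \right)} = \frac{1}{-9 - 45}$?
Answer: $\frac{1}{2} \approx 0.5$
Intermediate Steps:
$x{\left(E,j \right)} = - \frac{1}{54}$ ($x{\left(E,j \right)} = \frac{1}{-54} = - \frac{1}{54}$)
$B = -27$ ($B = \left(-1\right) 27 = -27$)
$B x{\left(-7,-3 \right)} = \left(-27\right) \left(- \frac{1}{54}\right) = \frac{1}{2}$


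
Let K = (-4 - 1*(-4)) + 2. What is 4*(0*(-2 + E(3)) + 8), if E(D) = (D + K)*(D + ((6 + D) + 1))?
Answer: 32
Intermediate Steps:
K = 2 (K = (-4 + 4) + 2 = 0 + 2 = 2)
E(D) = (2 + D)*(7 + 2*D) (E(D) = (D + 2)*(D + ((6 + D) + 1)) = (2 + D)*(D + (7 + D)) = (2 + D)*(7 + 2*D))
4*(0*(-2 + E(3)) + 8) = 4*(0*(-2 + (14 + 2*3**2 + 11*3)) + 8) = 4*(0*(-2 + (14 + 2*9 + 33)) + 8) = 4*(0*(-2 + (14 + 18 + 33)) + 8) = 4*(0*(-2 + 65) + 8) = 4*(0*63 + 8) = 4*(0 + 8) = 4*8 = 32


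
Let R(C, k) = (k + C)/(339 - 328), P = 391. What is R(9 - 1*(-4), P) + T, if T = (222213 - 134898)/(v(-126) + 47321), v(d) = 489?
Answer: 4055141/105182 ≈ 38.554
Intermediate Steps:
T = 17463/9562 (T = (222213 - 134898)/(489 + 47321) = 87315/47810 = 87315*(1/47810) = 17463/9562 ≈ 1.8263)
R(C, k) = C/11 + k/11 (R(C, k) = (C + k)/11 = (C + k)*(1/11) = C/11 + k/11)
R(9 - 1*(-4), P) + T = ((9 - 1*(-4))/11 + (1/11)*391) + 17463/9562 = ((9 + 4)/11 + 391/11) + 17463/9562 = ((1/11)*13 + 391/11) + 17463/9562 = (13/11 + 391/11) + 17463/9562 = 404/11 + 17463/9562 = 4055141/105182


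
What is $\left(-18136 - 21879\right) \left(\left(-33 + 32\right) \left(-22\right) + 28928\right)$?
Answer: $-1158434250$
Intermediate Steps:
$\left(-18136 - 21879\right) \left(\left(-33 + 32\right) \left(-22\right) + 28928\right) = - 40015 \left(\left(-1\right) \left(-22\right) + 28928\right) = - 40015 \left(22 + 28928\right) = \left(-40015\right) 28950 = -1158434250$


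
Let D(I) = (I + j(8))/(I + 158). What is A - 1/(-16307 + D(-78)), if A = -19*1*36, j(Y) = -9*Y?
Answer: -89242156/130471 ≈ -684.00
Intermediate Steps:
D(I) = (-72 + I)/(158 + I) (D(I) = (I - 9*8)/(I + 158) = (I - 72)/(158 + I) = (-72 + I)/(158 + I))
A = -684 (A = -19*36 = -684)
A - 1/(-16307 + D(-78)) = -684 - 1/(-16307 + (-72 - 78)/(158 - 78)) = -684 - 1/(-16307 - 150/80) = -684 - 1/(-16307 + (1/80)*(-150)) = -684 - 1/(-16307 - 15/8) = -684 - 1/(-130471/8) = -684 - 1*(-8/130471) = -684 + 8/130471 = -89242156/130471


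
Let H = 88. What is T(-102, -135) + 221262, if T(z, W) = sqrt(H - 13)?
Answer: 221262 + 5*sqrt(3) ≈ 2.2127e+5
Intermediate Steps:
T(z, W) = 5*sqrt(3) (T(z, W) = sqrt(88 - 13) = sqrt(75) = 5*sqrt(3))
T(-102, -135) + 221262 = 5*sqrt(3) + 221262 = 221262 + 5*sqrt(3)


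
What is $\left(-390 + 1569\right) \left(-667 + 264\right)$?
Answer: $-475137$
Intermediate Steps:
$\left(-390 + 1569\right) \left(-667 + 264\right) = 1179 \left(-403\right) = -475137$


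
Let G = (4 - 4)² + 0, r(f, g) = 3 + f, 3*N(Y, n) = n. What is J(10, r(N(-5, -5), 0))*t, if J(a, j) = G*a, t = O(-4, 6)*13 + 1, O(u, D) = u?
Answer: 0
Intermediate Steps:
N(Y, n) = n/3
t = -51 (t = -4*13 + 1 = -52 + 1 = -51)
G = 0 (G = 0² + 0 = 0 + 0 = 0)
J(a, j) = 0 (J(a, j) = 0*a = 0)
J(10, r(N(-5, -5), 0))*t = 0*(-51) = 0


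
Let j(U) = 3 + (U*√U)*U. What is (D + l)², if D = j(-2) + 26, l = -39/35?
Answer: 913376/1225 + 7808*I*√2/35 ≈ 745.61 + 315.49*I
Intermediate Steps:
j(U) = 3 + U^(5/2) (j(U) = 3 + U^(3/2)*U = 3 + U^(5/2))
l = -39/35 (l = -39*1/35 = -39/35 ≈ -1.1143)
D = 29 + 4*I*√2 (D = (3 + (-2)^(5/2)) + 26 = (3 + 4*I*√2) + 26 = 29 + 4*I*√2 ≈ 29.0 + 5.6569*I)
(D + l)² = ((29 + 4*I*√2) - 39/35)² = (976/35 + 4*I*√2)²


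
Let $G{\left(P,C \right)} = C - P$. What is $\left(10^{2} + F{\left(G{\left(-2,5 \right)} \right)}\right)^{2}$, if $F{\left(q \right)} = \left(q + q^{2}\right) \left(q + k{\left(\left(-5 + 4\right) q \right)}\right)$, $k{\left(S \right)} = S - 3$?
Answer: $4624$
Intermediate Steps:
$k{\left(S \right)} = -3 + S$
$F{\left(q \right)} = - 3 q - 3 q^{2}$ ($F{\left(q \right)} = \left(q + q^{2}\right) \left(q + \left(-3 + \left(-5 + 4\right) q\right)\right) = \left(q + q^{2}\right) \left(q - \left(3 + q\right)\right) = \left(q + q^{2}\right) \left(-3\right) = - 3 q - 3 q^{2}$)
$\left(10^{2} + F{\left(G{\left(-2,5 \right)} \right)}\right)^{2} = \left(10^{2} + 3 \left(5 - -2\right) \left(-1 - \left(5 - -2\right)\right)\right)^{2} = \left(100 + 3 \left(5 + 2\right) \left(-1 - \left(5 + 2\right)\right)\right)^{2} = \left(100 + 3 \cdot 7 \left(-1 - 7\right)\right)^{2} = \left(100 + 3 \cdot 7 \left(-8\right)\right)^{2} = \left(100 - 168\right)^{2} = \left(-68\right)^{2} = 4624$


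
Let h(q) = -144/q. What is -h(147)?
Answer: 48/49 ≈ 0.97959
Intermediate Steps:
-h(147) = -(-144)/147 = -1*(-48/49) = 48/49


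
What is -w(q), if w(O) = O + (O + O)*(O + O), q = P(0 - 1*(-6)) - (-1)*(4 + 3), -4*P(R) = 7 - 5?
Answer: -351/2 ≈ -175.50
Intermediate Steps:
P(R) = -½ (P(R) = -(7 - 5)/4 = -¼*2 = -½)
q = 13/2 (q = -½ - (-1)*(4 + 3) = -½ - (-1)*7 = -½ - 1*(-7) = -½ + 7 = 13/2 ≈ 6.5000)
w(O) = O + 4*O² (w(O) = O + (2*O)*(2*O) = O + 4*O²)
-w(q) = -13*(1 + 4*(13/2))/2 = -13*(1 + 26)/2 = -13*27/2 = -1*351/2 = -351/2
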